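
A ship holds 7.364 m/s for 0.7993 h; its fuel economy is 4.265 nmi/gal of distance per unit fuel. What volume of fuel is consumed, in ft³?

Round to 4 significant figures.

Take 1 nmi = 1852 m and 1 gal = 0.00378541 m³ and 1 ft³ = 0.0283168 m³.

0.7993 h → 2877.48 s
d = v × t = 7.364 × 2877.48 = 21189.8 m
4.265 nmi/gal → 2.08664×10⁶ m/m³
V = d / (distance per unit fuel) = 21189.8 / 2.08664×10⁶ = 0.010155 m³
In ft³: 0.010155 / 0.0283168 = 0.358621 ft³

0.3586 ft³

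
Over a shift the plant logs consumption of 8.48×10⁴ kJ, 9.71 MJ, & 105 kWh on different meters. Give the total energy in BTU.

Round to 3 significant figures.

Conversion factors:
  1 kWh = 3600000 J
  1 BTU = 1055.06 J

4.48×10⁵ BTU

8.48×10⁴ kJ × 1000 = 8.48×10⁷ J
9.71 MJ × 1000000 = 9.71×10⁶ J
105 kWh × 3600000 = 3.78×10⁸ J
Total: 8.48×10⁷ + 9.71×10⁶ + 3.78×10⁸ = 4.7251×10⁸ J
In BTU: 4.7251×10⁸ / 1055.06 = 447851 BTU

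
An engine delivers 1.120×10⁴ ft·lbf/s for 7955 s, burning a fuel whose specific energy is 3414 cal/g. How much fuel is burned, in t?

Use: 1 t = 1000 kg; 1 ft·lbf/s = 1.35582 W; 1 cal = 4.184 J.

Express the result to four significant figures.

1.120×10⁴ ft·lbf/s → 15185.2 W
E = P × t = 15185.2 × 7955 = 1.20798×10⁸ J
3414 cal/g → 1.42842×10⁷ J/kg
m = E / e_s = 1.20798×10⁸ / 1.42842×10⁷ = 8.45676 kg
In t: 8.45676 / 1000 = 0.00845676 t

0.008457 t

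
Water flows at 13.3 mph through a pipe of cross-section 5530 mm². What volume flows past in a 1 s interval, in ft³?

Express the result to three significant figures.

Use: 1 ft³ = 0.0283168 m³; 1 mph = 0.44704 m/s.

1.16 ft³

13.3 mph × 0.44704 → 5.94563 m/s
5530 mm² × 10⁻⁶ → 0.00553 m²
V = v × A × t = 5.94563 m/s × 0.00553 m² × 1 s = 0.0328793 m³
0.0328793 m³ ÷ (0.0283168 m³/ft³) = 1.16112 ft³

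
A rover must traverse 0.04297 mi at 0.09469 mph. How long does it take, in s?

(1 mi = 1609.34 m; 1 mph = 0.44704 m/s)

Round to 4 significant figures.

1634 s

0.04297 mi × 1609.34 → 69.1533 m
0.09469 mph × 0.44704 → 0.0423302 m/s
t = d / v = 69.1533 m / 0.0423302 m/s = 1633.66 s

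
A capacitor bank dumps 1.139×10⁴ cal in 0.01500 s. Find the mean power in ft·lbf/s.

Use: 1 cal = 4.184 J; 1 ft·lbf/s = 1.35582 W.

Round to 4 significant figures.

2.343×10⁶ ft·lbf/s

1.139×10⁴ cal × 4.184 → 47655.8 J
P = E / t = 47655.8 J / 0.015 s = 3.17705×10⁶ W
3.17705×10⁶ W ÷ (1.35582 W/ft·lbf/s) = 2.34327×10⁶ ft·lbf/s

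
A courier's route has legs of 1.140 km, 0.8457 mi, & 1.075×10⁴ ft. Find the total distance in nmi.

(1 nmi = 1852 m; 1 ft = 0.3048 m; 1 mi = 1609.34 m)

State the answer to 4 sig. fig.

1.140 km × 1000 = 1140 m
0.8457 mi × 1609.34 = 1361.02 m
1.075×10⁴ ft × 0.3048 = 3276.6 m
Sum: 1140 + 1361.02 + 3276.6 = 5777.62 m
In nmi: 5777.62 / 1852 = 3.11967 nmi

3.120 nmi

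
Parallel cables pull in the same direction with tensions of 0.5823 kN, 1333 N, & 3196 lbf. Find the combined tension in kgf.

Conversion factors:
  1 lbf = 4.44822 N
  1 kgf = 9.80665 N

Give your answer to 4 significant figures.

1645 kgf

0.5823 kN × 1000 = 582.3 N
1333 N (already N)
3196 lbf × 4.44822 = 14216.5 N
Combined: 582.3 + 1333 + 14216.5 = 16131.8 N
In kgf: 16131.8 / 9.80665 = 1644.99 kgf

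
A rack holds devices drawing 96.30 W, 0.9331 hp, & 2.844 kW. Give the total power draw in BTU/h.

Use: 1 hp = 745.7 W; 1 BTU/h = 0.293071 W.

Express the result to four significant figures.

1.241×10⁴ BTU/h

96.30 W (already W)
0.9331 hp × 745.7 = 695.813 W
2.844 kW × 1000 = 2844 W
Total: 96.3 + 695.813 + 2844 = 3636.11 W
In BTU/h: 3636.11 / 0.293071 = 12406.9 BTU/h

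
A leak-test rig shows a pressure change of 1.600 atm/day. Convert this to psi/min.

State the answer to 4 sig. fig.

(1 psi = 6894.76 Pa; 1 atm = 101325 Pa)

0.01633 psi/min

1.600 atm/day × 101325 Pa/atm ÷ 86400 s/day = 1.87639 Pa/s
1.87639 Pa/s ÷ 6894.76 Pa/psi × 60 s/min = 0.0163288 psi/min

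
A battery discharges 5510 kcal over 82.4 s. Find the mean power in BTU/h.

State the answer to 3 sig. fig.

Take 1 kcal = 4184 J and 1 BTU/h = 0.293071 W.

9.55×10⁵ BTU/h

5510 kcal × 4184 = 2.30538×10⁷ J
P = E / t = 2.30538×10⁷ J / 82.4 s = 279779 W
279779 W ÷ (0.293071 W/BTU/h) = 954646 BTU/h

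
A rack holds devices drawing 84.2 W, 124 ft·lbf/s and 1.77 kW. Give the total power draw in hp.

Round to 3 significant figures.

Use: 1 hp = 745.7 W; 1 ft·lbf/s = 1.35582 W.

2.71 hp

84.2 W (already W)
124 ft·lbf/s × 1.35582 = 168.122 W
1.77 kW × 1000 = 1770 W
Combined: 84.2 + 168.122 + 1770 = 2022.32 W
In hp: 2022.32 / 745.7 = 2.71198 hp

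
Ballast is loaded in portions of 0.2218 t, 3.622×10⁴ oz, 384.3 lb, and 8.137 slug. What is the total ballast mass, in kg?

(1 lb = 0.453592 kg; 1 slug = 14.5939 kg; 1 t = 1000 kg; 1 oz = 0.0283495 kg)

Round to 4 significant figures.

1542 kg

0.2218 t × 1000 → 221.8 kg
3.622×10⁴ oz × 0.0283495 → 1026.82 kg
384.3 lb × 0.453592 → 174.315 kg
8.137 slug × 14.5939 → 118.751 kg
Combined: 221.8 + 1026.82 + 174.315 + 118.751 = 1541.69 kg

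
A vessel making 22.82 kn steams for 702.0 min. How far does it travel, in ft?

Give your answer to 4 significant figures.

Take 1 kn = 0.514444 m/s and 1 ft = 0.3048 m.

1.622×10⁶ ft

22.82 kn × 0.514444 = 11.7396 m/s
702.0 min × 60 = 42120 s
d = v × t = 11.7396 m/s × 42120 s = 494472 m
494472 m ÷ (0.3048 m/ft) = 1.62228×10⁶ ft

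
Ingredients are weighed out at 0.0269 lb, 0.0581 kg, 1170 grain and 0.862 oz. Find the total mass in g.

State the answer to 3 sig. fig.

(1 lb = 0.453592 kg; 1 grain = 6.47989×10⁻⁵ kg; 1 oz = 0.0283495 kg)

171 g

0.0269 lb × 0.453592 → 0.0122016 kg
0.0581 kg (already kg)
1170 grain × 6.47989×10⁻⁵ → 0.0758147 kg
0.862 oz × 0.0283495 → 0.0244373 kg
Combined: 0.0122016 + 0.0581 + 0.0758147 + 0.0244373 = 0.170554 kg
In g: 0.170554 / 0.001 = 170.554 g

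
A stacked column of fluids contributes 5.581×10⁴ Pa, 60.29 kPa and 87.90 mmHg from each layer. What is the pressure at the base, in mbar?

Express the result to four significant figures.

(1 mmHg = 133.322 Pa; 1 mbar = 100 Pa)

1278 mbar

5.581×10⁴ Pa (already Pa)
60.29 kPa × 1000 = 60290 Pa
87.90 mmHg × 133.322 = 11719 Pa
Sum: 55810 + 60290 + 11719 = 127819 Pa
In mbar: 127819 / 100 = 1278.19 mbar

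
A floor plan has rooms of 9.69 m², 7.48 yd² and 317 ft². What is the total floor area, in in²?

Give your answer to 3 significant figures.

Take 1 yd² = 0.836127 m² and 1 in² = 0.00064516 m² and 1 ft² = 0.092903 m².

9.69 m² (already m²)
7.48 yd² × 0.836127 → 6.25423 m²
317 ft² × 0.092903 → 29.4503 m²
Total: 9.69 + 6.25423 + 29.4503 = 45.3945 m²
In in²: 45.3945 / 0.00064516 = 70361.6 in²

7.04×10⁴ in²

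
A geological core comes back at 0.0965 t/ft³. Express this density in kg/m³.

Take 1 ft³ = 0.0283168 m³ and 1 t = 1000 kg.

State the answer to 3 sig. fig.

3410 kg/m³

0.0965 t/ft³ × 1000 kg/t ÷ 0.0283168 m³/ft³ = 3407.87 kg/m³
3407.87 kg/m³  = 3407.87 kg/m³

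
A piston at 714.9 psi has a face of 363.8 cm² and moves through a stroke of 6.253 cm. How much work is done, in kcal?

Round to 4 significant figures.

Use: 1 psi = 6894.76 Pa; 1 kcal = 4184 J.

2.680 kcal

714.9 psi → 4.92906×10⁶ Pa
363.8 cm² → 0.03638 m²
F = P × A = 4.92906×10⁶ × 0.03638 = 179319 N
6.253 cm → 0.06253 m
W = F × d = 179319 × 0.06253 = 11212.8 J
In kcal: 11212.8 / 4184 = 2.67992 kcal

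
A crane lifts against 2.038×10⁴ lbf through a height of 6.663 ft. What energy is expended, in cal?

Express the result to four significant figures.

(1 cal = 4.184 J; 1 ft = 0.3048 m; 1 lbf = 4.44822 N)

2.038×10⁴ lbf × 4.44822 → 90654.7 N
6.663 ft × 0.3048 → 2.03088 m
W = F × d = 90654.7 N × 2.03088 m = 184109 J
184109 J ÷ (4.184 J/cal) = 44003.1 cal

4.400×10⁴ cal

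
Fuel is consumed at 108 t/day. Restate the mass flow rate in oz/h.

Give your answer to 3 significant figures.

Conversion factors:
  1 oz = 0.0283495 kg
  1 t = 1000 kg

1.59×10⁵ oz/h

108 t/day × 1000 kg/t ÷ 86400 s/day = 1.25 kg/s
1.25 kg/s ÷ 0.0283495 kg/oz × 3600 s/h = 158733 oz/h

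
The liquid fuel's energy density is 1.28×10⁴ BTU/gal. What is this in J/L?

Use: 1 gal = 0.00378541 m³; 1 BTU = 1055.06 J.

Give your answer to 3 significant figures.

1.28×10⁴ BTU/gal × 1055.06 J/BTU ÷ 0.00378541 m³/gal = 3.56758×10⁹ J/m³
3.56758×10⁹ J/m³ × 0.001 m³/L = 3.56758×10⁶ J/L

3.57×10⁶ J/L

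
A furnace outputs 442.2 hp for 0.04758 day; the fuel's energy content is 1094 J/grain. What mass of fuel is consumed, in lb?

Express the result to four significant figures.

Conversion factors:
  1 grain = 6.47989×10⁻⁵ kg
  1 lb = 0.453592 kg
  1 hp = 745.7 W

442.2 hp → 329749 W
0.04758 day → 4110.91 s
E = P × t = 329749 × 4110.91 = 1.35557×10⁹ J
1094 J/grain → 1.6883×10⁷ J/kg
m = E / e_s = 1.35557×10⁹ / 1.6883×10⁷ = 80.292 kg
In lb: 80.292 / 0.453592 = 177.014 lb

177.0 lb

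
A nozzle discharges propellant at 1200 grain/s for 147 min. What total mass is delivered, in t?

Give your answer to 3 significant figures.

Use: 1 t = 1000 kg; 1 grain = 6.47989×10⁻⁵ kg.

0.686 t

1200 grain/s → 0.0777587 kg/s
147 min → 8820 s
m = ṁ × t = 0.0777587 × 8820 = 685.832 kg
In t: 685.832 / 1000 = 0.685832 t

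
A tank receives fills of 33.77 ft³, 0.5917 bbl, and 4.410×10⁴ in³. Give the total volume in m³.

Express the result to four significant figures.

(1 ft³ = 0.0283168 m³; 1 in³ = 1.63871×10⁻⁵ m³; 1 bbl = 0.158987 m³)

33.77 ft³ × 0.0283168 = 0.956258 m³
0.5917 bbl × 0.158987 = 0.0940726 m³
4.410×10⁴ in³ × 1.63871×10⁻⁵ = 0.722671 m³
Total: 0.956258 + 0.0940726 + 0.722671 = 1.773 m³

1.773 m³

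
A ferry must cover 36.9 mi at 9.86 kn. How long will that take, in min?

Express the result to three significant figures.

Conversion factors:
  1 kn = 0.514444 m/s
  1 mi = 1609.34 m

36.9 mi × 1609.34 = 59384.6 m
9.86 kn × 0.514444 = 5.07242 m/s
t = d / v = 59384.6 m / 5.07242 m/s = 11707.4 s
11707.4 s ÷ (60 s/min) = 195.123 min

195 min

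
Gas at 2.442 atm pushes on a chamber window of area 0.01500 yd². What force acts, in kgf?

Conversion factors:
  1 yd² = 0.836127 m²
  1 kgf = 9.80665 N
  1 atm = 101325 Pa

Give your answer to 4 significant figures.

316.5 kgf

2.442 atm × 101325 = 247436 Pa
0.01500 yd² × 0.836127 = 0.0125419 m²
F = P × A = 247436 Pa × 0.0125419 m² = 3103.32 N
3103.32 N ÷ (9.80665 N/kgf) = 316.451 kgf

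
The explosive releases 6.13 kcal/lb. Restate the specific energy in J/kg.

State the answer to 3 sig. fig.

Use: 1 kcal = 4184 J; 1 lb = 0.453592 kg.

5.65×10⁴ J/kg

6.13 kcal/lb × 4184 J/kcal ÷ 0.453592 kg/lb = 56544 J/kg
56544 J/kg  = 56544 J/kg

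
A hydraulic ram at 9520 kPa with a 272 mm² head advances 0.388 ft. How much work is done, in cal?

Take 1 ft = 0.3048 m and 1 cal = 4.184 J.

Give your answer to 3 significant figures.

73.2 cal

9520 kPa → 9.52×10⁶ Pa
272 mm² → 2.72×10⁻⁴ m²
F = P × A = 9.52×10⁶ × 2.72×10⁻⁴ = 2589.44 N
0.388 ft → 0.118262 m
W = F × d = 2589.44 × 0.118262 = 306.232 J
In cal: 306.232 / 4.184 = 73.1912 cal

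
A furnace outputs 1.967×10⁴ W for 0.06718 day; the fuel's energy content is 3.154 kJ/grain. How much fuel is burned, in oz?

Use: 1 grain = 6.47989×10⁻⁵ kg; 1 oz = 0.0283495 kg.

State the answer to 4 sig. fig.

0.06718 day → 5804.35 s
E = P × t = 19670 × 5804.35 = 1.14172×10⁸ J
3.154 kJ/grain → 4.86737×10⁷ J/kg
m = E / e_s = 1.14172×10⁸ / 4.86737×10⁷ = 2.34566 kg
In oz: 2.34566 / 0.0283495 = 82.7408 oz

82.74 oz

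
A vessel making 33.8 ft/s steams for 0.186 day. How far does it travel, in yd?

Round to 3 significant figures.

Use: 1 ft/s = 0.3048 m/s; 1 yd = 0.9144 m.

1.81×10⁵ yd

33.8 ft/s × 0.3048 → 10.3022 m/s
0.186 day × 86400 → 16070.4 s
d = v × t = 10.3022 m/s × 16070.4 s = 165560 m
165560 m ÷ (0.9144 m/yd) = 181059 yd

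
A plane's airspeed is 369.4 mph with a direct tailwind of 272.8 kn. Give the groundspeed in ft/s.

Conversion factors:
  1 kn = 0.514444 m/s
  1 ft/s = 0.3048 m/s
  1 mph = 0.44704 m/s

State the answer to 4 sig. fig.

369.4 mph × 0.44704 = 165.137 m/s
272.8 kn × 0.514444 = 140.34 m/s
Combined: 165.137 + 140.34 = 305.477 m/s
In ft/s: 305.477 / 0.3048 = 1002.22 ft/s

1002 ft/s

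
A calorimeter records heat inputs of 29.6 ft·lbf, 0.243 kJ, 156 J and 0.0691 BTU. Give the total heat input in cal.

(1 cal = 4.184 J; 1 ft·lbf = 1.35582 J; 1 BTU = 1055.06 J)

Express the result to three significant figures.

29.6 ft·lbf × 1.35582 = 40.1323 J
0.243 kJ × 1000 = 243 J
156 J (already J)
0.0691 BTU × 1055.06 = 72.9046 J
Sum: 40.1323 + 243 + 156 + 72.9046 = 512.037 J
In cal: 512.037 / 4.184 = 122.38 cal

122 cal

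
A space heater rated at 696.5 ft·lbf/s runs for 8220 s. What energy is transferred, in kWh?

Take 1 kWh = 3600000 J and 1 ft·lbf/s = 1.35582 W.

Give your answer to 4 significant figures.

2.156 kWh

696.5 ft·lbf/s × 1.35582 → 944.329 W
E = P × t = 944.329 W × 8220 s = 7.76238×10⁶ J
7.76238×10⁶ J ÷ (3600000 J/kWh) = 2.15622 kWh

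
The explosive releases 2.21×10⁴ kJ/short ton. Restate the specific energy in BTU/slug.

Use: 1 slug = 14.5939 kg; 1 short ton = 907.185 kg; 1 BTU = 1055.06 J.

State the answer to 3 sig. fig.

2.21×10⁴ kJ/short ton × 1000 J/kJ ÷ 907.185 kg/short ton = 24361.1 J/kg
24361.1 J/kg ÷ 1055.06 J/BTU × 14.5939 kg/slug = 336.97 BTU/slug

337 BTU/slug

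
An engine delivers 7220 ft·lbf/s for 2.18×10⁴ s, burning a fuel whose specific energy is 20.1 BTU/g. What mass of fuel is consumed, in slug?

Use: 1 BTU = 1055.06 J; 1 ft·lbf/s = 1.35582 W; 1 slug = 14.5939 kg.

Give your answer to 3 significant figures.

0.690 slug

7220 ft·lbf/s → 9789.02 W
E = P × t = 9789.02 × 21800 = 2.13401×10⁸ J
20.1 BTU/g → 2.12067×10⁷ J/kg
m = E / e_s = 2.13401×10⁸ / 2.12067×10⁷ = 10.0629 kg
In slug: 10.0629 / 14.5939 = 0.689528 slug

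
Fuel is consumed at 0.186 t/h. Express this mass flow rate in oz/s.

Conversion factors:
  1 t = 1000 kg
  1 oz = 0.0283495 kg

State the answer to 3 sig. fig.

0.186 t/h × 1000 kg/t ÷ 3600 s/h = 0.0516667 kg/s
0.0516667 kg/s ÷ 0.0283495 kg/oz = 1.82249 oz/s

1.82 oz/s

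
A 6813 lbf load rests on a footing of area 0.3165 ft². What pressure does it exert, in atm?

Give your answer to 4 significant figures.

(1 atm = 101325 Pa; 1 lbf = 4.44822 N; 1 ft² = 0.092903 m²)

6813 lbf × 4.44822 = 30305.7 N
0.3165 ft² × 0.092903 = 0.0294038 m²
P = F / A = 30305.7 N / 0.0294038 m² = 1.03067×10⁶ Pa
1.03067×10⁶ Pa ÷ (101325 Pa/atm) = 10.1719 atm

10.17 atm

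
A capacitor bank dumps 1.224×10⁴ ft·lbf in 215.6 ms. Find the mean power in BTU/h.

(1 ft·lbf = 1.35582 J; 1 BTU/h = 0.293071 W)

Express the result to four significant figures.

2.626×10⁵ BTU/h

1.224×10⁴ ft·lbf × 1.35582 = 16595.2 J
215.6 ms × 0.001 = 0.2156 s
P = E / t = 16595.2 J / 0.2156 s = 76972.2 W
76972.2 W ÷ (0.293071 W/BTU/h) = 262640 BTU/h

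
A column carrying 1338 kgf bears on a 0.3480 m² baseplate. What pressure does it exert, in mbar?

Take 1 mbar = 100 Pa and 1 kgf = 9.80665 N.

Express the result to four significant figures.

1338 kgf × 9.80665 → 13121.3 N
P = F / A = 13121.3 N / 0.348 m² = 37704.9 Pa
37704.9 Pa ÷ (100 Pa/mbar) = 377.049 mbar

377.0 mbar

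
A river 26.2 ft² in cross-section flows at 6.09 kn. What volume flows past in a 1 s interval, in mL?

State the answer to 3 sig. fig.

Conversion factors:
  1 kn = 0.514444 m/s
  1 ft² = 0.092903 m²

7.63×10⁶ mL

6.09 kn × 0.514444 = 3.13296 m/s
26.2 ft² × 0.092903 = 2.43406 m²
V = v × A × t = 3.13296 m/s × 2.43406 m² × 1 s = 7.62581 m³
7.62581 m³ ÷ (10⁻⁶ m³/mL) = 7.62581×10⁶ mL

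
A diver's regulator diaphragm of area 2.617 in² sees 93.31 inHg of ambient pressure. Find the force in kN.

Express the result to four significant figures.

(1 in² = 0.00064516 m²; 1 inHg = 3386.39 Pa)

93.31 inHg × 3386.39 = 315984 Pa
2.617 in² × 0.00064516 = 0.00168838 m²
F = P × A = 315984 Pa × 0.00168838 m² = 533.501 N
533.501 N ÷ (1000 N/kN) = 0.533501 kN

0.5335 kN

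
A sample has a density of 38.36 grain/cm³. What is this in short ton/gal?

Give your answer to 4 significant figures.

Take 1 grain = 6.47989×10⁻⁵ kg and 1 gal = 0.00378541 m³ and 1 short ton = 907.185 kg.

0.01037 short ton/gal

38.36 grain/cm³ × 6.47989×10⁻⁵ kg/grain ÷ 10⁻⁶ m³/cm³ = 2485.69 kg/m³
2485.69 kg/m³ ÷ 907.185 kg/short ton × 0.00378541 m³/gal = 0.010372 short ton/gal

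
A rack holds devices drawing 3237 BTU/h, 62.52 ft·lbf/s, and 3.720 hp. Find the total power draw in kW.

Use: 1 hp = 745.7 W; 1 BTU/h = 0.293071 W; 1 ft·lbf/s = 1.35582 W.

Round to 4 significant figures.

3.807 kW

3237 BTU/h × 0.293071 = 948.671 W
62.52 ft·lbf/s × 1.35582 = 84.7659 W
3.720 hp × 745.7 = 2774 W
Total: 948.671 + 84.7659 + 2774 = 3807.44 W
In kW: 3807.44 / 1000 = 3.80744 kW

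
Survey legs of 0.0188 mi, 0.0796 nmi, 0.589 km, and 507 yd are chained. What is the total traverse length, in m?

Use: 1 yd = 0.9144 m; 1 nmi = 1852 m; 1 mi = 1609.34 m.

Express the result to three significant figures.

1230 m

0.0188 mi × 1609.34 = 30.2556 m
0.0796 nmi × 1852 = 147.419 m
0.589 km × 1000 = 589 m
507 yd × 0.9144 = 463.601 m
Sum: 30.2556 + 147.419 + 589 + 463.601 = 1230.28 m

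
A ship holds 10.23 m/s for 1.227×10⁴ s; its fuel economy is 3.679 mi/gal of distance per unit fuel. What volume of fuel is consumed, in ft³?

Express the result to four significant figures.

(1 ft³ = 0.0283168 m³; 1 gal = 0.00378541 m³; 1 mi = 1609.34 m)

d = v × t = 10.23 × 12270 = 125522 m
3.679 mi/gal → 1.5641×10⁶ m/m³
V = d / (distance per unit fuel) = 125522 / 1.5641×10⁶ = 0.0802519 m³
In ft³: 0.0802519 / 0.0283168 = 2.83407 ft³

2.834 ft³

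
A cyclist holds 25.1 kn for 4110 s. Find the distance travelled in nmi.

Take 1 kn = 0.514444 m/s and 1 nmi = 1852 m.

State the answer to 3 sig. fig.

28.7 nmi

25.1 kn × 0.514444 = 12.9125 m/s
d = v × t = 12.9125 m/s × 4110 s = 53070.4 m
53070.4 m ÷ (1852 m/nmi) = 28.6557 nmi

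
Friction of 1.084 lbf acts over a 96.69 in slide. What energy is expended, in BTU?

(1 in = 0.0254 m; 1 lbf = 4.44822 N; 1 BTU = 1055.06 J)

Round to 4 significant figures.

0.01122 BTU

1.084 lbf × 4.44822 = 4.82187 N
96.69 in × 0.0254 = 2.45593 m
W = F × d = 4.82187 N × 2.45593 m = 11.8422 J
11.8422 J ÷ (1055.06 J/BTU) = 0.0112242 BTU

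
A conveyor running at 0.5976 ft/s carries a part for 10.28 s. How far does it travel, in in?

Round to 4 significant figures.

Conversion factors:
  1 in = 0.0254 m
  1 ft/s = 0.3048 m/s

0.5976 ft/s × 0.3048 = 0.182148 m/s
d = v × t = 0.182148 m/s × 10.28 s = 1.87248 m
1.87248 m ÷ (0.0254 m/in) = 73.7197 in

73.72 in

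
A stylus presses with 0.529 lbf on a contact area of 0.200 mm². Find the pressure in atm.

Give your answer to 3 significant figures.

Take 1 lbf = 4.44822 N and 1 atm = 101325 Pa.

116 atm

0.529 lbf × 4.44822 = 2.35311 N
0.200 mm² × 10⁻⁶ = 2×10⁻⁷ m²
P = F / A = 2.35311 N / 2×10⁻⁷ m² = 1.17656×10⁷ Pa
1.17656×10⁷ Pa ÷ (101325 Pa/atm) = 116.117 atm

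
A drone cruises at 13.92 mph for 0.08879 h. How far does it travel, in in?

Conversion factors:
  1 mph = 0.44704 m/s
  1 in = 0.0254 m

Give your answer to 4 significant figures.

7.831×10⁴ in

13.92 mph × 0.44704 → 6.2228 m/s
0.08879 h × 3600 → 319.644 s
d = v × t = 6.2228 m/s × 319.644 s = 1989.08 m
1989.08 m ÷ (0.0254 m/in) = 78310.2 in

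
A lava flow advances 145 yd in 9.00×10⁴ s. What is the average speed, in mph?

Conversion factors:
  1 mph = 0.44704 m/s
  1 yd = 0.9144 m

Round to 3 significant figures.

0.00330 mph

145 yd × 0.9144 = 132.588 m
v = d / t = 132.588 m / 90000 s = 0.0014732 m/s
0.0014732 m/s ÷ (0.44704 m/s/mph) = 0.00329545 mph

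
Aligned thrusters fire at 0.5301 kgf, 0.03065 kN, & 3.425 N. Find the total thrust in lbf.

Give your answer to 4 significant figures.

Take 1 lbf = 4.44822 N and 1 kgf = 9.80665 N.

0.5301 kgf × 9.80665 = 5.19851 N
0.03065 kN × 1000 = 30.65 N
3.425 N (already N)
Sum: 5.19851 + 30.65 + 3.425 = 39.2735 N
In lbf: 39.2735 / 4.44822 = 8.82904 lbf

8.829 lbf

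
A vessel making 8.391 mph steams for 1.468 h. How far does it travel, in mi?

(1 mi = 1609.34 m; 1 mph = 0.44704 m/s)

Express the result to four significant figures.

8.391 mph × 0.44704 → 3.75111 m/s
1.468 h × 3600 → 5284.8 s
d = v × t = 3.75111 m/s × 5284.8 s = 19823.9 m
19823.9 m ÷ (1609.34 m/mi) = 12.318 mi

12.32 mi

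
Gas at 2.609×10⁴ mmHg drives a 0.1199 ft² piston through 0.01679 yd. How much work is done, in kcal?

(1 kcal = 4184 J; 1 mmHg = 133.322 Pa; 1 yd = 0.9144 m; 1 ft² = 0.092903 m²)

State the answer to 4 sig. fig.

0.1422 kcal

2.609×10⁴ mmHg → 3.47837×10⁶ Pa
0.1199 ft² → 0.0111391 m²
F = P × A = 3.47837×10⁶ × 0.0111391 = 38745.9 N
0.01679 yd → 0.0153528 m
W = F × d = 38745.9 × 0.0153528 = 594.858 J
In kcal: 594.858 / 4184 = 0.142174 kcal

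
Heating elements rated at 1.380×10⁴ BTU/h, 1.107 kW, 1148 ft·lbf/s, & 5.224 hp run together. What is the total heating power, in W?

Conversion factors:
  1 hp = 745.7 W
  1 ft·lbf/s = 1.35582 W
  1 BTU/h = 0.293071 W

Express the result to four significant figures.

1.380×10⁴ BTU/h × 0.293071 → 4044.38 W
1.107 kW × 1000 → 1107 W
1148 ft·lbf/s × 1.35582 → 1556.48 W
5.224 hp × 745.7 → 3895.54 W
Total: 4044.38 + 1107 + 1556.48 + 3895.54 = 10603.4 W

1.060×10⁴ W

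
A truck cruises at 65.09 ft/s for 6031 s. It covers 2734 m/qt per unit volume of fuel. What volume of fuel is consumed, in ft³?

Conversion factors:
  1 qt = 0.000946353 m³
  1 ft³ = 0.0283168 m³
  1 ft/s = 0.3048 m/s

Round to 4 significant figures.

65.09 ft/s → 19.8394 m/s
d = v × t = 19.8394 × 6031 = 119651 m
2734 m/qt → 2.88899×10⁶ m/m³
V = d / (distance per unit fuel) = 119651 / 2.88899×10⁶ = 0.0414162 m³
In ft³: 0.0414162 / 0.0283168 = 1.4626 ft³

1.463 ft³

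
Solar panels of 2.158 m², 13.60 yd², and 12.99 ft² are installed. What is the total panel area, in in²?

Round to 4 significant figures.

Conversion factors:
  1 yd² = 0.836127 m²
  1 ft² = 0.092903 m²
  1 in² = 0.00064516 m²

2.284×10⁴ in²

2.158 m² (already m²)
13.60 yd² × 0.836127 = 11.3713 m²
12.99 ft² × 0.092903 = 1.20681 m²
Total: 2.158 + 11.3713 + 1.20681 = 14.7361 m²
In in²: 14.7361 / 0.00064516 = 22841 in²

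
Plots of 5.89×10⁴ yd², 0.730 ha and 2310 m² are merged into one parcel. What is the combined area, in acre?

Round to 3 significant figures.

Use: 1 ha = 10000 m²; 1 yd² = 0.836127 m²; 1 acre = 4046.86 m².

14.5 acre

5.89×10⁴ yd² × 0.836127 = 49247.9 m²
0.730 ha × 10000 = 7300 m²
2310 m² (already m²)
Total: 49247.9 + 7300 + 2310 = 58857.9 m²
In acre: 58857.9 / 4046.86 = 14.5441 acre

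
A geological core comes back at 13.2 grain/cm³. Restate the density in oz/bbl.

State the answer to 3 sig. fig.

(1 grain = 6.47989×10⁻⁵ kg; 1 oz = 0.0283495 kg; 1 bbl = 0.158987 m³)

4800 oz/bbl

13.2 grain/cm³ × 6.47989×10⁻⁵ kg/grain ÷ 10⁻⁶ m³/cm³ = 855.345 kg/m³
855.345 kg/m³ ÷ 0.0283495 kg/oz × 0.158987 m³/bbl = 4796.87 oz/bbl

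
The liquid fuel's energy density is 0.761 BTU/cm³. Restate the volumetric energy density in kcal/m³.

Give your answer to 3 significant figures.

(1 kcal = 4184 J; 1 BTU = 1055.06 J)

0.761 BTU/cm³ × 1055.06 J/BTU ÷ 10⁻⁶ m³/cm³ = 8.02901×10⁸ J/m³
8.02901×10⁸ J/m³ ÷ 4184 J/kcal = 191898 kcal/m³

1.92×10⁵ kcal/m³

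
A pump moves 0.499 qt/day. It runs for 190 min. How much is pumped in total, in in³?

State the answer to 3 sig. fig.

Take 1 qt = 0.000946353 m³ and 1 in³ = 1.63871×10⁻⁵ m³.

3.80 in³

0.499 qt/day → 5.46563×10⁻⁹ m³/s
190 min → 11400 s
V = Q × t = 5.46563×10⁻⁹ × 11400 = 6.23082×10⁻⁵ m³
In in³: 6.23082×10⁻⁵ / 1.63871×10⁻⁵ = 3.80227 in³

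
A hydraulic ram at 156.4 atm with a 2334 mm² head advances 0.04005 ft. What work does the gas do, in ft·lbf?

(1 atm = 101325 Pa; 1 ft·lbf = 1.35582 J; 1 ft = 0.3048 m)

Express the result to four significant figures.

333.0 ft·lbf

156.4 atm → 1.58472×10⁷ Pa
2334 mm² → 0.002334 m²
F = P × A = 1.58472×10⁷ × 0.002334 = 36987.4 N
0.04005 ft → 0.0122072 m
W = F × d = 36987.4 × 0.0122072 = 451.513 J
In ft·lbf: 451.513 / 1.35582 = 333.018 ft·lbf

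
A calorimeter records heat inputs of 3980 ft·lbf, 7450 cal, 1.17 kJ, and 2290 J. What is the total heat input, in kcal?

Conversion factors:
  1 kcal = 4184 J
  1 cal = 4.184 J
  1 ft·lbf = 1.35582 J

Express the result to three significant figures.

3980 ft·lbf × 1.35582 = 5396.16 J
7450 cal × 4.184 = 31170.8 J
1.17 kJ × 1000 = 1170 J
2290 J (already J)
Total: 5396.16 + 31170.8 + 1170 + 2290 = 40027 J
In kcal: 40027 / 4184 = 9.56668 kcal

9.57 kcal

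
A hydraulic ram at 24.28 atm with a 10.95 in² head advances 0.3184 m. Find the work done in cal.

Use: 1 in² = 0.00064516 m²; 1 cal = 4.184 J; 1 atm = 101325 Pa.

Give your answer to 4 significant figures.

1323 cal

24.28 atm → 2.46017×10⁶ Pa
10.95 in² → 0.0070645 m²
F = P × A = 2.46017×10⁶ × 0.0070645 = 17379.9 N
W = F × d = 17379.9 × 0.3184 = 5533.76 J
In cal: 5533.76 / 4.184 = 1322.6 cal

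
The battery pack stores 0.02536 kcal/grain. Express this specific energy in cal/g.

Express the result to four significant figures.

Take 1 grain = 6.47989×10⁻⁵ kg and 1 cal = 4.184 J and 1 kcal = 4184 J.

0.02536 kcal/grain × 4184 J/kcal ÷ 6.47989×10⁻⁵ kg/grain = 1.63747×10⁶ J/kg
1.63747×10⁶ J/kg ÷ 4.184 J/cal × 0.001 kg/g = 391.365 cal/g

391.4 cal/g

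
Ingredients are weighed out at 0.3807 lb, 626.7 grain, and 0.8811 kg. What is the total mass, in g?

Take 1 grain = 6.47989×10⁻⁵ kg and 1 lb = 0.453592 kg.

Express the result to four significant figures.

1094 g

0.3807 lb × 0.453592 = 0.172682 kg
626.7 grain × 6.47989×10⁻⁵ = 0.0406095 kg
0.8811 kg (already kg)
Combined: 0.172682 + 0.0406095 + 0.8811 = 1.09439 kg
In g: 1.09439 / 0.001 = 1094.39 g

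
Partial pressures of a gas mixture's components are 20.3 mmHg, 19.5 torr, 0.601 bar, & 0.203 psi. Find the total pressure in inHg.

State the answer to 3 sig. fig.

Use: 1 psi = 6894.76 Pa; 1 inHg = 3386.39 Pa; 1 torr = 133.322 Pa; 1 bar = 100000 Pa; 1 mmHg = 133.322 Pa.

20.3 mmHg × 133.322 = 2706.44 Pa
19.5 torr × 133.322 = 2599.78 Pa
0.601 bar × 100000 = 60100 Pa
0.203 psi × 6894.76 = 1399.64 Pa
Sum: 2706.44 + 2599.78 + 60100 + 1399.64 = 66805.9 Pa
In inHg: 66805.9 / 3386.39 = 19.7278 inHg

19.7 inHg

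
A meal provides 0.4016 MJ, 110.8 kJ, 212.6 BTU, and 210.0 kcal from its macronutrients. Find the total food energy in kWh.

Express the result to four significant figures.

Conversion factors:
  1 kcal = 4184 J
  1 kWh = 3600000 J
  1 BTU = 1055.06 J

0.4487 kWh

0.4016 MJ × 1000000 = 401600 J
110.8 kJ × 1000 = 110800 J
212.6 BTU × 1055.06 = 224306 J
210.0 kcal × 4184 = 878640 J
Sum: 401600 + 110800 + 224306 + 878640 = 1.61535×10⁶ J
In kWh: 1.61535×10⁶ / 3600000 = 0.448708 kWh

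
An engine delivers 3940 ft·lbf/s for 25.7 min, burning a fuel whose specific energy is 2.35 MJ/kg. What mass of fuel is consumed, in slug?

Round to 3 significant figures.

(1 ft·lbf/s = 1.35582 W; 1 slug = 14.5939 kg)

3940 ft·lbf/s → 5341.93 W
25.7 min → 1542 s
E = P × t = 5341.93 × 1542 = 8.23726×10⁶ J
2.35 MJ/kg → 2.35×10⁶ J/kg
m = E / e_s = 8.23726×10⁶ / 2.35×10⁶ = 3.50522 kg
In slug: 3.50522 / 14.5939 = 0.240184 slug

0.240 slug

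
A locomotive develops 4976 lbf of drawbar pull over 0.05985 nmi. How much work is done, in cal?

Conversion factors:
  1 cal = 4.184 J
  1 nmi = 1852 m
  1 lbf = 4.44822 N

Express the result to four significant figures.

5.864×10⁵ cal

4976 lbf × 4.44822 = 22134.3 N
0.05985 nmi × 1852 = 110.842 m
W = F × d = 22134.3 N × 110.842 m = 2.45341×10⁶ J
2.45341×10⁶ J ÷ (4.184 J/cal) = 586379 cal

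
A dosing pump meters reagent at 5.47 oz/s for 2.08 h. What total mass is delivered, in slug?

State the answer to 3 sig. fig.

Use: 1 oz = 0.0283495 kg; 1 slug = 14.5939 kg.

79.6 slug

5.47 oz/s → 0.155072 kg/s
2.08 h → 7488 s
m = ṁ × t = 0.155072 × 7488 = 1161.18 kg
In slug: 1161.18 / 14.5939 = 79.5661 slug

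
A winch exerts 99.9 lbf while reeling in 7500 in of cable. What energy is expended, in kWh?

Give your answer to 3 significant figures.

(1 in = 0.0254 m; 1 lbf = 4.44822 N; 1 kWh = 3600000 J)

99.9 lbf × 4.44822 → 444.377 N
7500 in × 0.0254 → 190.5 m
W = F × d = 444.377 N × 190.5 m = 84653.8 J
84653.8 J ÷ (3600000 J/kWh) = 0.0235149 kWh

0.0235 kWh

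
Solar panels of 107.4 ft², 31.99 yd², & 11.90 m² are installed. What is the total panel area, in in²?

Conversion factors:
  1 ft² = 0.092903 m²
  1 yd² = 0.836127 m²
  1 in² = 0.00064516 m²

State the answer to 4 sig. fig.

7.537×10⁴ in²

107.4 ft² × 0.092903 = 9.97778 m²
31.99 yd² × 0.836127 = 26.7477 m²
11.90 m² (already m²)
Total: 9.97778 + 26.7477 + 11.9 = 48.6255 m²
In in²: 48.6255 / 0.00064516 = 75369.7 in²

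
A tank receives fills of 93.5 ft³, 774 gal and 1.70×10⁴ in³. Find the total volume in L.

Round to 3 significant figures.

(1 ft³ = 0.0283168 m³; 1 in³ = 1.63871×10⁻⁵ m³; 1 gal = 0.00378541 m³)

93.5 ft³ × 0.0283168 = 2.64762 m³
774 gal × 0.00378541 = 2.92991 m³
1.70×10⁴ in³ × 1.63871×10⁻⁵ = 0.278581 m³
Total: 2.64762 + 2.92991 + 0.278581 = 5.85611 m³
In L: 5.85611 / 0.001 = 5856.11 L

5860 L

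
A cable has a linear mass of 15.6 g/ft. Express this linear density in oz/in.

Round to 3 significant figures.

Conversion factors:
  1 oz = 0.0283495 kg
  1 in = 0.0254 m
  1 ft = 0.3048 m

15.6 g/ft × 0.001 kg/g ÷ 0.3048 m/ft = 0.0511811 kg/m
0.0511811 kg/m ÷ 0.0283495 kg/oz × 0.0254 m/in = 0.0458562 oz/in

0.0459 oz/in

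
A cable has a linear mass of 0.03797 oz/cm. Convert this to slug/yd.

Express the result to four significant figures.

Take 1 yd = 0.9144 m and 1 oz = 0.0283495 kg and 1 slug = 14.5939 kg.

0.03797 oz/cm × 0.0283495 kg/oz ÷ 0.01 m/cm = 0.107643 kg/m
0.107643 kg/m ÷ 14.5939 kg/slug × 0.9144 m/yd = 0.00674451 slug/yd

0.006745 slug/yd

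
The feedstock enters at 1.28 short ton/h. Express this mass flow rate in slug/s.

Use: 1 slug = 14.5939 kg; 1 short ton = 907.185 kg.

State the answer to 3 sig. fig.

0.0221 slug/s

1.28 short ton/h × 907.185 kg/short ton ÷ 3600 s/h = 0.322555 kg/s
0.322555 kg/s ÷ 14.5939 kg/slug = 0.022102 slug/s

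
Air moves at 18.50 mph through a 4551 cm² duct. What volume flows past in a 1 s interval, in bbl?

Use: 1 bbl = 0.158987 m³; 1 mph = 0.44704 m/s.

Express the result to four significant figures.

23.67 bbl

18.50 mph × 0.44704 → 8.27024 m/s
4551 cm² × 0.0001 → 0.4551 m²
V = v × A × t = 8.27024 m/s × 0.4551 m² × 1 s = 3.76379 m³
3.76379 m³ ÷ (0.158987 m³/bbl) = 23.6736 bbl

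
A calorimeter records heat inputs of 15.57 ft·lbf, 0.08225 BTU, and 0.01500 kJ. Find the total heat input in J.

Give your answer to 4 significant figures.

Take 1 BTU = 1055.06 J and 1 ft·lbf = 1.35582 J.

122.9 J

15.57 ft·lbf × 1.35582 = 21.1101 J
0.08225 BTU × 1055.06 = 86.7787 J
0.01500 kJ × 1000 = 15 J
Total: 21.1101 + 86.7787 + 15 = 122.889 J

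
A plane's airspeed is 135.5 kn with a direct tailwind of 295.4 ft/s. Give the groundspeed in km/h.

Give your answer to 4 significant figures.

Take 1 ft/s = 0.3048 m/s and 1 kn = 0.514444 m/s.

135.5 kn × 0.514444 = 69.7072 m/s
295.4 ft/s × 0.3048 = 90.0379 m/s
Combined: 69.7072 + 90.0379 = 159.745 m/s
In km/h: 159.745 / (1/3.6) = 575.082 km/h

575.1 km/h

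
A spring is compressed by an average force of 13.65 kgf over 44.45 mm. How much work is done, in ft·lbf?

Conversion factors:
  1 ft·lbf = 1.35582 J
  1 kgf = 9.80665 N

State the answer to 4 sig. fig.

4.389 ft·lbf

13.65 kgf × 9.80665 = 133.861 N
44.45 mm × 0.001 = 0.04445 m
W = F × d = 133.861 N × 0.04445 m = 5.95012 J
5.95012 J ÷ (1.35582 J/ft·lbf) = 4.38858 ft·lbf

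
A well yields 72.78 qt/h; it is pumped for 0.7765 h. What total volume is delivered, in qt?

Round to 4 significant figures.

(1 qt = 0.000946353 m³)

72.78 qt/h → 1.91321×10⁻⁵ m³/s
0.7765 h → 2795.4 s
V = Q × t = 1.91321×10⁻⁵ × 2795.4 = 0.0534819 m³
In qt: 0.0534819 / 0.000946353 = 56.5137 qt

56.51 qt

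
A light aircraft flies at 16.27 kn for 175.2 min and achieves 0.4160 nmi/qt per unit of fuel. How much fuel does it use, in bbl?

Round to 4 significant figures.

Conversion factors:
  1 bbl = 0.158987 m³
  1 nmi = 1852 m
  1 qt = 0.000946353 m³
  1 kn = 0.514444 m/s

0.6798 bbl

16.27 kn → 8.37 m/s
175.2 min → 10512 s
d = v × t = 8.37 × 10512 = 87985.4 m
0.4160 nmi/qt → 814106 m/m³
V = d / (distance per unit fuel) = 87985.4 / 814106 = 0.108076 m³
In bbl: 0.108076 / 0.158987 = 0.679779 bbl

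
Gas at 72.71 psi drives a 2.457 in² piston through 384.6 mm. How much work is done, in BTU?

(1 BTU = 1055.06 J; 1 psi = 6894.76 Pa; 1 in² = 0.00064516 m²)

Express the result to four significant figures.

72.71 psi → 501318 Pa
2.457 in² → 0.00158516 m²
F = P × A = 501318 × 0.00158516 = 794.669 N
384.6 mm → 0.3846 m
W = F × d = 794.669 × 0.3846 = 305.63 J
In BTU: 305.63 / 1055.06 = 0.28968 BTU

0.2897 BTU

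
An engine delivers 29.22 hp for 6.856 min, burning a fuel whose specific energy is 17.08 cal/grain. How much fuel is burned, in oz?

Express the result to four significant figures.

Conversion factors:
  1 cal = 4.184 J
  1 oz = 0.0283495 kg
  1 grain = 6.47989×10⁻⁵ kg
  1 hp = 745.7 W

29.22 hp → 21789.4 W
6.856 min → 411.36 s
E = P × t = 21789.4 × 411.36 = 8.96329×10⁶ J
17.08 cal/grain → 1.10284×10⁶ J/kg
m = E / e_s = 8.96329×10⁶ / 1.10284×10⁶ = 8.12746 kg
In oz: 8.12746 / 0.0283495 = 286.688 oz

286.7 oz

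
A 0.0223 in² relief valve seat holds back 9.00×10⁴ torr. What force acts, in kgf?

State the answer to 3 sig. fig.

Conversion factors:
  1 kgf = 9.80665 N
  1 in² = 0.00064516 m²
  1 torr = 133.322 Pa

17.6 kgf

9.00×10⁴ torr × 133.322 = 1.1999×10⁷ Pa
0.0223 in² × 0.00064516 = 1.43871×10⁻⁵ m²
F = P × A = 1.1999×10⁷ Pa × 1.43871×10⁻⁵ m² = 172.631 N
172.631 N ÷ (9.80665 N/kgf) = 17.6035 kgf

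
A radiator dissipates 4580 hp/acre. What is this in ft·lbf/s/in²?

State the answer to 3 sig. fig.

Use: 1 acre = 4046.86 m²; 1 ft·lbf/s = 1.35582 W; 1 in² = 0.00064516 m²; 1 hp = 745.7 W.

4580 hp/acre × 745.7 W/hp ÷ 4046.86 m²/acre = 843.94 W/m²
843.94 W/m² ÷ 1.35582 W/ft·lbf/s × 0.00064516 m²/in² = 0.401585 ft·lbf/s/in²

0.402 ft·lbf/s/in²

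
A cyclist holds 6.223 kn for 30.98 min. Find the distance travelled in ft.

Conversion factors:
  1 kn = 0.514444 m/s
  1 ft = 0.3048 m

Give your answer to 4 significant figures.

6.223 kn × 0.514444 = 3.20139 m/s
30.98 min × 60 = 1858.8 s
d = v × t = 3.20139 m/s × 1858.8 s = 5950.74 m
5950.74 m ÷ (0.3048 m/ft) = 19523.4 ft

1.952×10⁴ ft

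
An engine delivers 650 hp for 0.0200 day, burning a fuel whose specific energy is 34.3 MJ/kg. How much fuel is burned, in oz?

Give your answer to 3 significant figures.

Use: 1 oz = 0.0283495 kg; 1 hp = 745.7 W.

861 oz

650 hp → 484705 W
0.0200 day → 1728 s
E = P × t = 484705 × 1728 = 8.3757×10⁸ J
34.3 MJ/kg → 3.43×10⁷ J/kg
m = E / e_s = 8.3757×10⁸ / 3.43×10⁷ = 24.419 kg
In oz: 24.419 / 0.0283495 = 861.356 oz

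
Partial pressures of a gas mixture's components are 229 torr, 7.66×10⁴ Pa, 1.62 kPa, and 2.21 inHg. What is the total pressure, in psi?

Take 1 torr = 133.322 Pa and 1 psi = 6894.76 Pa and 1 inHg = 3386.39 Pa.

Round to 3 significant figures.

16.9 psi

229 torr × 133.322 = 30530.7 Pa
7.66×10⁴ Pa (already Pa)
1.62 kPa × 1000 = 1620 Pa
2.21 inHg × 3386.39 = 7483.92 Pa
Sum: 30530.7 + 76600 + 1620 + 7483.92 = 116235 Pa
In psi: 116235 / 6894.76 = 16.8585 psi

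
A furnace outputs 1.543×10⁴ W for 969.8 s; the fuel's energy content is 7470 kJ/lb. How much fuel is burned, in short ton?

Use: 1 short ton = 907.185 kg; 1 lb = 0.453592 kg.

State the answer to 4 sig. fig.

0.001002 short ton

E = P × t = 15430 × 969.8 = 1.4964×10⁷ J
7470 kJ/lb → 1.64685×10⁷ J/kg
m = E / e_s = 1.4964×10⁷ / 1.64685×10⁷ = 0.908644 kg
In short ton: 0.908644 / 907.185 = 0.00100161 short ton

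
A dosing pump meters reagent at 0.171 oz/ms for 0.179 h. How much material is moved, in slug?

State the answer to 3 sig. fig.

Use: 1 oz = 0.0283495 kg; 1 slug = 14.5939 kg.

214 slug

0.171 oz/ms → 4.84776 kg/s
0.179 h → 644.4 s
m = ṁ × t = 4.84776 × 644.4 = 3123.9 kg
In slug: 3123.9 / 14.5939 = 214.055 slug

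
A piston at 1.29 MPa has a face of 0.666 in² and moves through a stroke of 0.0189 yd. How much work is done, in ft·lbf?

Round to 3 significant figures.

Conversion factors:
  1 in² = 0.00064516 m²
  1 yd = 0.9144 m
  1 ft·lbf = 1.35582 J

1.29 MPa → 1.29×10⁶ Pa
0.666 in² → 4.29677×10⁻⁴ m²
F = P × A = 1.29×10⁶ × 4.29677×10⁻⁴ = 554.283 N
0.0189 yd → 0.0172822 m
W = F × d = 554.283 × 0.0172822 = 9.57923 J
In ft·lbf: 9.57923 / 1.35582 = 7.06527 ft·lbf

7.07 ft·lbf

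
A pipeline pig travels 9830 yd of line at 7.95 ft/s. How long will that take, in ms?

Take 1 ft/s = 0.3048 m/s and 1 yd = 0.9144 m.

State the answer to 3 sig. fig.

3.71×10⁶ ms

9830 yd × 0.9144 → 8988.55 m
7.95 ft/s × 0.3048 → 2.42316 m/s
t = d / v = 8988.55 m / 2.42316 m/s = 3709.43 s
3709.43 s ÷ (0.001 s/ms) = 3.70943×10⁶ ms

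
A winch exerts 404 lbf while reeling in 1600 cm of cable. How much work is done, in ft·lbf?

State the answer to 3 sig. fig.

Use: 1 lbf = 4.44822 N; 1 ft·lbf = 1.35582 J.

2.12×10⁴ ft·lbf

404 lbf × 4.44822 → 1797.08 N
1600 cm × 0.01 → 16 m
W = F × d = 1797.08 N × 16 m = 28753.3 J
28753.3 J ÷ (1.35582 J/ft·lbf) = 21207.3 ft·lbf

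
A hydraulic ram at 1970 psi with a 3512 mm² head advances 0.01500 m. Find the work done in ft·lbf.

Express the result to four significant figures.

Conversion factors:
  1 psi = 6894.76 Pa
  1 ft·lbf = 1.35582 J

527.8 ft·lbf

1970 psi → 1.35827×10⁷ Pa
3512 mm² → 0.003512 m²
F = P × A = 1.35827×10⁷ × 0.003512 = 47702.4 N
W = F × d = 47702.4 × 0.015 = 715.536 J
In ft·lbf: 715.536 / 1.35582 = 527.751 ft·lbf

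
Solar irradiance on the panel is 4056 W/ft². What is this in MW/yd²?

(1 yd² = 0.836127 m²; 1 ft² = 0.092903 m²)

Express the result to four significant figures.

4056 W/ft² ÷ 0.092903 m²/ft² = 43658.4 W/m²
43658.4 W/m² ÷ 1000000 W/MW × 0.836127 m²/yd² = 0.036504 MW/yd²

0.03650 MW/yd²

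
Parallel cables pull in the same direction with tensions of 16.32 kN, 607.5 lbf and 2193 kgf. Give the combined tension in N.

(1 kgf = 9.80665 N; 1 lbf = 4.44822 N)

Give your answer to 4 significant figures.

16.32 kN × 1000 = 16320 N
607.5 lbf × 4.44822 = 2702.29 N
2193 kgf × 9.80665 = 21506 N
Combined: 16320 + 2702.29 + 21506 = 40528.3 N

4.053×10⁴ N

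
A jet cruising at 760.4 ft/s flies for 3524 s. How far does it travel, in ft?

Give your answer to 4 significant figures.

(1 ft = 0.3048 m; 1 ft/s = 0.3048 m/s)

2.680×10⁶ ft

760.4 ft/s × 0.3048 = 231.77 m/s
d = v × t = 231.77 m/s × 3524 s = 816757 m
816757 m ÷ (0.3048 m/ft) = 2.67965×10⁶ ft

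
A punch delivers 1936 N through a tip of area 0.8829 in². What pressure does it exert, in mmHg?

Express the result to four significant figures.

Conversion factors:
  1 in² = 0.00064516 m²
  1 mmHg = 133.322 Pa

0.8829 in² × 0.00064516 = 5.69612×10⁻⁴ m²
P = F / A = 1936 N / 5.69612×10⁻⁴ m² = 3.3988×10⁶ Pa
3.3988×10⁶ Pa ÷ (133.322 Pa/mmHg) = 25493.2 mmHg

2.549×10⁴ mmHg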